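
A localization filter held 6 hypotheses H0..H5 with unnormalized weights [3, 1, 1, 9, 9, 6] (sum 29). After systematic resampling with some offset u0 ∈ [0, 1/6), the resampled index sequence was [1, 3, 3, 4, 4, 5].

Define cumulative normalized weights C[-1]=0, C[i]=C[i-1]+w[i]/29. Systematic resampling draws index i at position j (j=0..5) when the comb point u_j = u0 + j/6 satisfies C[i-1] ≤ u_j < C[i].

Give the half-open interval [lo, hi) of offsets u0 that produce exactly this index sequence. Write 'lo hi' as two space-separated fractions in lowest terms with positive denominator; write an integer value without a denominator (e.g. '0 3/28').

3/29 11/87

C = [3/29, 4/29, 5/29, 14/29, 23/29, 1]
j=0 picked index 1: u0 ∈ [3/29, 4/29)
j=1 picked index 3: u0 ∈ [1/174, 55/174)
j=2 picked index 3: u0 ∈ [-14/87, 13/87)
j=3 picked index 4: u0 ∈ [-1/58, 17/58)
j=4 picked index 4: u0 ∈ [-16/87, 11/87)
j=5 picked index 5: u0 ∈ [-7/174, 1/6)
intersection: [3/29, 11/87)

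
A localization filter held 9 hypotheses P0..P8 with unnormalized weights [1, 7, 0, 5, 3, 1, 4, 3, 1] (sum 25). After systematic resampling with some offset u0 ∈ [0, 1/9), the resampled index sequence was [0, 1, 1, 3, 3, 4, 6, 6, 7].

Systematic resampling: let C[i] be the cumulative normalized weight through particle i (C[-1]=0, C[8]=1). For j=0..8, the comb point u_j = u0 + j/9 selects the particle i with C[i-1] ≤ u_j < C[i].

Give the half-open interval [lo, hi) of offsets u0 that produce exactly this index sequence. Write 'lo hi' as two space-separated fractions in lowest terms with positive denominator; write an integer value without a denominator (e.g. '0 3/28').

1/75 1/25

C = [1/25, 8/25, 8/25, 13/25, 16/25, 17/25, 21/25, 24/25, 1]
j=0 picked index 0: u0 ∈ [0, 1/25)
j=1 picked index 1: u0 ∈ [-16/225, 47/225)
j=2 picked index 1: u0 ∈ [-41/225, 22/225)
j=3 picked index 3: u0 ∈ [-1/75, 14/75)
j=4 picked index 3: u0 ∈ [-28/225, 17/225)
j=5 picked index 4: u0 ∈ [-8/225, 19/225)
j=6 picked index 6: u0 ∈ [1/75, 13/75)
j=7 picked index 6: u0 ∈ [-22/225, 14/225)
j=8 picked index 7: u0 ∈ [-11/225, 16/225)
intersection: [1/75, 1/25)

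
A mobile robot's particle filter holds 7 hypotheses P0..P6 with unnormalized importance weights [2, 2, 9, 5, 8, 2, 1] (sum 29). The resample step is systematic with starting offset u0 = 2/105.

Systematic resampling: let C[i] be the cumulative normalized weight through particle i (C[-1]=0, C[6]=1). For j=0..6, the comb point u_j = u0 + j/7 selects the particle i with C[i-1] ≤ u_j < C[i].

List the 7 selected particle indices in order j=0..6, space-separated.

0 2 2 2 3 4 4

C = [2/29, 4/29, 13/29, 18/29, 26/29, 28/29, 1]
j=0: u_0=2/105 ∈ [0, 2/29) → index 0
j=1: u_1=17/105 ∈ [4/29, 13/29) → index 2
j=2: u_2=32/105 ∈ [4/29, 13/29) → index 2
j=3: u_3=47/105 ∈ [4/29, 13/29) → index 2
j=4: u_4=62/105 ∈ [13/29, 18/29) → index 3
j=5: u_5=11/15 ∈ [18/29, 26/29) → index 4
j=6: u_6=92/105 ∈ [18/29, 26/29) → index 4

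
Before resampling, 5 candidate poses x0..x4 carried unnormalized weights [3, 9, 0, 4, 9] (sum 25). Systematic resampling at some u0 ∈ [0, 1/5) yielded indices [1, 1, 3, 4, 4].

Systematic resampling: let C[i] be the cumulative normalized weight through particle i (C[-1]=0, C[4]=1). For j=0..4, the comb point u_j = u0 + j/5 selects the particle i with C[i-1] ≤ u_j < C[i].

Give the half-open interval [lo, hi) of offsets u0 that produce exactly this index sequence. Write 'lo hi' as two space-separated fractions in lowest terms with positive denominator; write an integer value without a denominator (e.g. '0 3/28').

3/25 1/5

C = [3/25, 12/25, 12/25, 16/25, 1]
j=0 picked index 1: u0 ∈ [3/25, 12/25)
j=1 picked index 1: u0 ∈ [-2/25, 7/25)
j=2 picked index 3: u0 ∈ [2/25, 6/25)
j=3 picked index 4: u0 ∈ [1/25, 2/5)
j=4 picked index 4: u0 ∈ [-4/25, 1/5)
intersection: [3/25, 1/5)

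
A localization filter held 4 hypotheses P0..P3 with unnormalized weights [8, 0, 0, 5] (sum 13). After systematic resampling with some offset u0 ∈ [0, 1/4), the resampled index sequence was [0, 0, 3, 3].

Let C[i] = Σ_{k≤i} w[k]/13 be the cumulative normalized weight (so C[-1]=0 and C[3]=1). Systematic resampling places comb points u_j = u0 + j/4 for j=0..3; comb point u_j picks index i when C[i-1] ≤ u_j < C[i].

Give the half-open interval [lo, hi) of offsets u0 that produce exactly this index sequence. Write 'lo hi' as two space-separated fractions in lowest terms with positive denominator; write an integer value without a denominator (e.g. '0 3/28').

3/26 1/4

C = [8/13, 8/13, 8/13, 1]
j=0 picked index 0: u0 ∈ [0, 8/13)
j=1 picked index 0: u0 ∈ [-1/4, 19/52)
j=2 picked index 3: u0 ∈ [3/26, 1/2)
j=3 picked index 3: u0 ∈ [-7/52, 1/4)
intersection: [3/26, 1/4)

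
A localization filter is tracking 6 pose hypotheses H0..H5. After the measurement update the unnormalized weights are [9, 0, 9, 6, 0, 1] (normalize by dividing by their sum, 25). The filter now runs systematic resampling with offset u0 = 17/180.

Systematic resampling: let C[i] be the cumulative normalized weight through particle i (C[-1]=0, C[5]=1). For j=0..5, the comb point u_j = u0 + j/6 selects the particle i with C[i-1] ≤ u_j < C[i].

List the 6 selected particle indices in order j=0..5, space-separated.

C = [9/25, 9/25, 18/25, 24/25, 24/25, 1]
j=0: u_0=17/180 ∈ [0, 9/25) → index 0
j=1: u_1=47/180 ∈ [0, 9/25) → index 0
j=2: u_2=77/180 ∈ [9/25, 18/25) → index 2
j=3: u_3=107/180 ∈ [9/25, 18/25) → index 2
j=4: u_4=137/180 ∈ [18/25, 24/25) → index 3
j=5: u_5=167/180 ∈ [18/25, 24/25) → index 3

0 0 2 2 3 3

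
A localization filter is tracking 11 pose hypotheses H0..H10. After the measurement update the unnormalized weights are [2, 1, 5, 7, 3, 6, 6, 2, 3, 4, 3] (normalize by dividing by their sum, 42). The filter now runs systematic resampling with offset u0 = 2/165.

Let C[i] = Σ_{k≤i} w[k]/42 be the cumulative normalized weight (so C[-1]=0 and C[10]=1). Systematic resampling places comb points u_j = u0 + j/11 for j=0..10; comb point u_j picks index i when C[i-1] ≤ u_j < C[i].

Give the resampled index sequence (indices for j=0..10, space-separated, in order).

C = [1/21, 1/14, 4/21, 5/14, 3/7, 4/7, 5/7, 16/21, 5/6, 13/14, 1]
j=0: u_0=2/165 ∈ [0, 1/21) → index 0
j=1: u_1=17/165 ∈ [1/14, 4/21) → index 2
j=2: u_2=32/165 ∈ [4/21, 5/14) → index 3
j=3: u_3=47/165 ∈ [4/21, 5/14) → index 3
j=4: u_4=62/165 ∈ [5/14, 3/7) → index 4
j=5: u_5=7/15 ∈ [3/7, 4/7) → index 5
j=6: u_6=92/165 ∈ [3/7, 4/7) → index 5
j=7: u_7=107/165 ∈ [4/7, 5/7) → index 6
j=8: u_8=122/165 ∈ [5/7, 16/21) → index 7
j=9: u_9=137/165 ∈ [16/21, 5/6) → index 8
j=10: u_10=152/165 ∈ [5/6, 13/14) → index 9

0 2 3 3 4 5 5 6 7 8 9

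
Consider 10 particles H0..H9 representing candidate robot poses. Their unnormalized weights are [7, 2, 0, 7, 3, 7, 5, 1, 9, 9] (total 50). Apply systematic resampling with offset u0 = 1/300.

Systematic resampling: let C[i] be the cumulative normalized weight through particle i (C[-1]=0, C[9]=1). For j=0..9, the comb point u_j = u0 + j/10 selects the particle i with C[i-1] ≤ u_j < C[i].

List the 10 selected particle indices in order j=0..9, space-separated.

0 0 3 3 5 5 6 8 8 9

C = [7/50, 9/50, 9/50, 8/25, 19/50, 13/25, 31/50, 16/25, 41/50, 1]
j=0: u_0=1/300 ∈ [0, 7/50) → index 0
j=1: u_1=31/300 ∈ [0, 7/50) → index 0
j=2: u_2=61/300 ∈ [9/50, 8/25) → index 3
j=3: u_3=91/300 ∈ [9/50, 8/25) → index 3
j=4: u_4=121/300 ∈ [19/50, 13/25) → index 5
j=5: u_5=151/300 ∈ [19/50, 13/25) → index 5
j=6: u_6=181/300 ∈ [13/25, 31/50) → index 6
j=7: u_7=211/300 ∈ [16/25, 41/50) → index 8
j=8: u_8=241/300 ∈ [16/25, 41/50) → index 8
j=9: u_9=271/300 ∈ [41/50, 1) → index 9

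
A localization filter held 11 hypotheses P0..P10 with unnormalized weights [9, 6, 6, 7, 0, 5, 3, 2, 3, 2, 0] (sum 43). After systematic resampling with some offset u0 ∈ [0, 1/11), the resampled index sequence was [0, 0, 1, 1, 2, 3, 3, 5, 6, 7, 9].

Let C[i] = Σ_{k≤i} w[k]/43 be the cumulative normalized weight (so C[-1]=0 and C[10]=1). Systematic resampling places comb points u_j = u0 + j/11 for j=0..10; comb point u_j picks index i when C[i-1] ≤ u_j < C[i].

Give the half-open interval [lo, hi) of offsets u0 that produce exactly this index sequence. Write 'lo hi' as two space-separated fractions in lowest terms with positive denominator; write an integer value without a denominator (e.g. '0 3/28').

C = [9/43, 15/43, 21/43, 28/43, 28/43, 33/43, 36/43, 38/43, 41/43, 1, 1]
j=0 picked index 0: u0 ∈ [0, 9/43)
j=1 picked index 0: u0 ∈ [-1/11, 56/473)
j=2 picked index 1: u0 ∈ [13/473, 79/473)
j=3 picked index 1: u0 ∈ [-30/473, 36/473)
j=4 picked index 2: u0 ∈ [-7/473, 59/473)
j=5 picked index 3: u0 ∈ [16/473, 93/473)
j=6 picked index 3: u0 ∈ [-27/473, 50/473)
j=7 picked index 5: u0 ∈ [7/473, 62/473)
j=8 picked index 6: u0 ∈ [19/473, 52/473)
j=9 picked index 7: u0 ∈ [9/473, 31/473)
j=10 picked index 9: u0 ∈ [21/473, 1/11)
intersection: [21/473, 31/473)

21/473 31/473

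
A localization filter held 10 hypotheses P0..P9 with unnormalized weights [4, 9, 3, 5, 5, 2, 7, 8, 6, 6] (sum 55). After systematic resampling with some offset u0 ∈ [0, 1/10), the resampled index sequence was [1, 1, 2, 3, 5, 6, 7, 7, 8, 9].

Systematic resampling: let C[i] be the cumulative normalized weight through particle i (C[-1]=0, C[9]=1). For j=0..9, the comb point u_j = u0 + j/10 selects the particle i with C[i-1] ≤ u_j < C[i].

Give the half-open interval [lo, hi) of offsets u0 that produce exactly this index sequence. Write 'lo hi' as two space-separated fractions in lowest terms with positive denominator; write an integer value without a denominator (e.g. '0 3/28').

4/55 9/110

C = [4/55, 13/55, 16/55, 21/55, 26/55, 28/55, 7/11, 43/55, 49/55, 1]
j=0 picked index 1: u0 ∈ [4/55, 13/55)
j=1 picked index 1: u0 ∈ [-3/110, 3/22)
j=2 picked index 2: u0 ∈ [2/55, 1/11)
j=3 picked index 3: u0 ∈ [-1/110, 9/110)
j=4 picked index 5: u0 ∈ [4/55, 6/55)
j=5 picked index 6: u0 ∈ [1/110, 3/22)
j=6 picked index 7: u0 ∈ [2/55, 2/11)
j=7 picked index 7: u0 ∈ [-7/110, 9/110)
j=8 picked index 8: u0 ∈ [-1/55, 1/11)
j=9 picked index 9: u0 ∈ [-1/110, 1/10)
intersection: [4/55, 9/110)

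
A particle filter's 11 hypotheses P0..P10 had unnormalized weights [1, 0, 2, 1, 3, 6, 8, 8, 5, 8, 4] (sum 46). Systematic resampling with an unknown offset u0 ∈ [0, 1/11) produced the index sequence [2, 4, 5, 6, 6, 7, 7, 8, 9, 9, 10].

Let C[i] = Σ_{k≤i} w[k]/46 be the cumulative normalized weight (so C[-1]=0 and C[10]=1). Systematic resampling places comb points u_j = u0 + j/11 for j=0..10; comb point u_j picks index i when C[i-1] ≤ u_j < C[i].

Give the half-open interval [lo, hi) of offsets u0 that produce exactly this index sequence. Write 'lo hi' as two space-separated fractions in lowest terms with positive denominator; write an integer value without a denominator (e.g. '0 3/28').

C = [1/46, 1/46, 3/46, 2/23, 7/46, 13/46, 21/46, 29/46, 17/23, 21/23, 1]
j=0 picked index 2: u0 ∈ [1/46, 3/46)
j=1 picked index 4: u0 ∈ [-1/253, 31/506)
j=2 picked index 5: u0 ∈ [-15/506, 51/506)
j=3 picked index 6: u0 ∈ [5/506, 93/506)
j=4 picked index 6: u0 ∈ [-41/506, 47/506)
j=5 picked index 7: u0 ∈ [1/506, 89/506)
j=6 picked index 7: u0 ∈ [-45/506, 43/506)
j=7 picked index 8: u0 ∈ [-3/506, 26/253)
j=8 picked index 9: u0 ∈ [3/253, 47/253)
j=9 picked index 9: u0 ∈ [-20/253, 24/253)
j=10 picked index 10: u0 ∈ [1/253, 1/11)
intersection: [1/46, 31/506)

1/46 31/506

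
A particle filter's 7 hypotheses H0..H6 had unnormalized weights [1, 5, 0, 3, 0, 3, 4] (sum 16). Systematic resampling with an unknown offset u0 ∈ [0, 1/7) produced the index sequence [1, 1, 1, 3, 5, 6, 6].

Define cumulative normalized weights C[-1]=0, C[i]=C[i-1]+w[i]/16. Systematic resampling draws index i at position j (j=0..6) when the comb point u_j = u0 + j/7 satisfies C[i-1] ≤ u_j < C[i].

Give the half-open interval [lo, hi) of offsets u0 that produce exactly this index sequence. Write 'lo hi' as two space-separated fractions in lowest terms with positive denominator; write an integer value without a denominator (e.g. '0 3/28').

C = [1/16, 3/8, 3/8, 9/16, 9/16, 3/4, 1]
j=0 picked index 1: u0 ∈ [1/16, 3/8)
j=1 picked index 1: u0 ∈ [-9/112, 13/56)
j=2 picked index 1: u0 ∈ [-25/112, 5/56)
j=3 picked index 3: u0 ∈ [-3/56, 15/112)
j=4 picked index 5: u0 ∈ [-1/112, 5/28)
j=5 picked index 6: u0 ∈ [1/28, 2/7)
j=6 picked index 6: u0 ∈ [-3/28, 1/7)
intersection: [1/16, 5/56)

1/16 5/56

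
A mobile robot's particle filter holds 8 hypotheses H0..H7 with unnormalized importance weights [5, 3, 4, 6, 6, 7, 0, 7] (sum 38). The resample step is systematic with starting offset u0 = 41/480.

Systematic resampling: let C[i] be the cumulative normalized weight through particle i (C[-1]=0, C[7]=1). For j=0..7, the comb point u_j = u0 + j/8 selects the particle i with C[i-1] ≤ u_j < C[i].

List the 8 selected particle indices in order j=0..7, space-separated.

0 1 3 3 4 5 7 7

C = [5/38, 4/19, 6/19, 9/19, 12/19, 31/38, 31/38, 1]
j=0: u_0=41/480 ∈ [0, 5/38) → index 0
j=1: u_1=101/480 ∈ [5/38, 4/19) → index 1
j=2: u_2=161/480 ∈ [6/19, 9/19) → index 3
j=3: u_3=221/480 ∈ [6/19, 9/19) → index 3
j=4: u_4=281/480 ∈ [9/19, 12/19) → index 4
j=5: u_5=341/480 ∈ [12/19, 31/38) → index 5
j=6: u_6=401/480 ∈ [31/38, 1) → index 7
j=7: u_7=461/480 ∈ [31/38, 1) → index 7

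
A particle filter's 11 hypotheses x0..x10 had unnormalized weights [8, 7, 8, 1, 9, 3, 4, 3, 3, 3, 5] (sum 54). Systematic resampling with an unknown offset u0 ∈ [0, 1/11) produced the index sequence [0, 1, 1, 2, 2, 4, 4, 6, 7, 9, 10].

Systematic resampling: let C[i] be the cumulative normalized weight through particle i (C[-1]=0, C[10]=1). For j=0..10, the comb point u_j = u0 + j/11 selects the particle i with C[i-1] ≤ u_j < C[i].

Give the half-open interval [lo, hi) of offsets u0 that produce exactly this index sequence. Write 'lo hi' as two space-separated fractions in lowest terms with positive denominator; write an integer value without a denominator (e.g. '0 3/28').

C = [4/27, 5/18, 23/54, 4/9, 11/18, 2/3, 20/27, 43/54, 23/27, 49/54, 1]
j=0 picked index 0: u0 ∈ [0, 4/27)
j=1 picked index 1: u0 ∈ [17/297, 37/198)
j=2 picked index 1: u0 ∈ [-10/297, 19/198)
j=3 picked index 2: u0 ∈ [1/198, 91/594)
j=4 picked index 2: u0 ∈ [-17/198, 37/594)
j=5 picked index 4: u0 ∈ [-1/99, 31/198)
j=6 picked index 4: u0 ∈ [-10/99, 13/198)
j=7 picked index 6: u0 ∈ [1/33, 31/297)
j=8 picked index 7: u0 ∈ [4/297, 41/594)
j=9 picked index 9: u0 ∈ [10/297, 53/594)
j=10 picked index 10: u0 ∈ [-1/594, 1/11)
intersection: [17/297, 37/594)

17/297 37/594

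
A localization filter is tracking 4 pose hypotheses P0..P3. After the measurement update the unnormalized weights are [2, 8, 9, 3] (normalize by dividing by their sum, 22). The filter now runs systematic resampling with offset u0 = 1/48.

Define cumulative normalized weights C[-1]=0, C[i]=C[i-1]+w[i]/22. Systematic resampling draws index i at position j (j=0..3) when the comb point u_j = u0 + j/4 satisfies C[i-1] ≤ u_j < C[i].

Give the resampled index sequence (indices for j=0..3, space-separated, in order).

C = [1/11, 5/11, 19/22, 1]
j=0: u_0=1/48 ∈ [0, 1/11) → index 0
j=1: u_1=13/48 ∈ [1/11, 5/11) → index 1
j=2: u_2=25/48 ∈ [5/11, 19/22) → index 2
j=3: u_3=37/48 ∈ [5/11, 19/22) → index 2

0 1 2 2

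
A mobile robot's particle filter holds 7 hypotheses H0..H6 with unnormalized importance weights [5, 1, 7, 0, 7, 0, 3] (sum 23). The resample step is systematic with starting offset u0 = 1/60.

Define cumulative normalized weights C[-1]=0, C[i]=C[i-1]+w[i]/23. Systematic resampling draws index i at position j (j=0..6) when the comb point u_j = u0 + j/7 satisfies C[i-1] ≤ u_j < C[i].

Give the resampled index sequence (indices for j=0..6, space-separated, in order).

0 0 2 2 4 4 6

C = [5/23, 6/23, 13/23, 13/23, 20/23, 20/23, 1]
j=0: u_0=1/60 ∈ [0, 5/23) → index 0
j=1: u_1=67/420 ∈ [0, 5/23) → index 0
j=2: u_2=127/420 ∈ [6/23, 13/23) → index 2
j=3: u_3=187/420 ∈ [6/23, 13/23) → index 2
j=4: u_4=247/420 ∈ [13/23, 20/23) → index 4
j=5: u_5=307/420 ∈ [13/23, 20/23) → index 4
j=6: u_6=367/420 ∈ [20/23, 1) → index 6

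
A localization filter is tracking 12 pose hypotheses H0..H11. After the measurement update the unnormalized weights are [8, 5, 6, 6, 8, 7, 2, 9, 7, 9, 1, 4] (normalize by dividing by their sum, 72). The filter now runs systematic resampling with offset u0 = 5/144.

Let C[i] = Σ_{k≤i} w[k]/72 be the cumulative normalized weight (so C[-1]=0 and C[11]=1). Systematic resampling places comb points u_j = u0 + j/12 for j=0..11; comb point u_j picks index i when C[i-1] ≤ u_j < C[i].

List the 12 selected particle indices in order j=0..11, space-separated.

0 1 2 3 4 4 5 7 7 8 9 11

C = [1/9, 13/72, 19/72, 25/72, 11/24, 5/9, 7/12, 17/24, 29/36, 67/72, 17/18, 1]
j=0: u_0=5/144 ∈ [0, 1/9) → index 0
j=1: u_1=17/144 ∈ [1/9, 13/72) → index 1
j=2: u_2=29/144 ∈ [13/72, 19/72) → index 2
j=3: u_3=41/144 ∈ [19/72, 25/72) → index 3
j=4: u_4=53/144 ∈ [25/72, 11/24) → index 4
j=5: u_5=65/144 ∈ [25/72, 11/24) → index 4
j=6: u_6=77/144 ∈ [11/24, 5/9) → index 5
j=7: u_7=89/144 ∈ [7/12, 17/24) → index 7
j=8: u_8=101/144 ∈ [7/12, 17/24) → index 7
j=9: u_9=113/144 ∈ [17/24, 29/36) → index 8
j=10: u_10=125/144 ∈ [29/36, 67/72) → index 9
j=11: u_11=137/144 ∈ [17/18, 1) → index 11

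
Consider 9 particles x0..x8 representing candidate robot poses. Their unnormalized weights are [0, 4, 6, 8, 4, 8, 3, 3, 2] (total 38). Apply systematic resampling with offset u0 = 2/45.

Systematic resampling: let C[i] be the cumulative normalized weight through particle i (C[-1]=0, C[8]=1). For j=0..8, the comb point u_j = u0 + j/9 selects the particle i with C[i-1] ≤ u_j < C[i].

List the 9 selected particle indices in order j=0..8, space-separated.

1 2 3 3 4 5 5 6 7

C = [0, 2/19, 5/19, 9/19, 11/19, 15/19, 33/38, 18/19, 1]
j=0: u_0=2/45 ∈ [0, 2/19) → index 1
j=1: u_1=7/45 ∈ [2/19, 5/19) → index 2
j=2: u_2=4/15 ∈ [5/19, 9/19) → index 3
j=3: u_3=17/45 ∈ [5/19, 9/19) → index 3
j=4: u_4=22/45 ∈ [9/19, 11/19) → index 4
j=5: u_5=3/5 ∈ [11/19, 15/19) → index 5
j=6: u_6=32/45 ∈ [11/19, 15/19) → index 5
j=7: u_7=37/45 ∈ [15/19, 33/38) → index 6
j=8: u_8=14/15 ∈ [33/38, 18/19) → index 7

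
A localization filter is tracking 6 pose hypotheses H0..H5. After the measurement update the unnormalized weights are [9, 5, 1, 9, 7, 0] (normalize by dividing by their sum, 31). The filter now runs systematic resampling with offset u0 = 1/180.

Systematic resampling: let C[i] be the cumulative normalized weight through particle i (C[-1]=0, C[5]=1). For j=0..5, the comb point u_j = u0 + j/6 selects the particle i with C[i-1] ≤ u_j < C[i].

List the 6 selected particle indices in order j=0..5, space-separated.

C = [9/31, 14/31, 15/31, 24/31, 1, 1]
j=0: u_0=1/180 ∈ [0, 9/31) → index 0
j=1: u_1=31/180 ∈ [0, 9/31) → index 0
j=2: u_2=61/180 ∈ [9/31, 14/31) → index 1
j=3: u_3=91/180 ∈ [15/31, 24/31) → index 3
j=4: u_4=121/180 ∈ [15/31, 24/31) → index 3
j=5: u_5=151/180 ∈ [24/31, 1) → index 4

0 0 1 3 3 4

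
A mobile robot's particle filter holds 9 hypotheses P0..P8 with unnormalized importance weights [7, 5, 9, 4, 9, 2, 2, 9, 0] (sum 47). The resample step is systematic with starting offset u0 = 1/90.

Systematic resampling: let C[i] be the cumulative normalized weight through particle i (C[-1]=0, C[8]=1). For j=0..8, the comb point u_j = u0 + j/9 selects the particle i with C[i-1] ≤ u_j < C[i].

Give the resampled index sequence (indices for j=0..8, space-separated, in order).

0 0 1 2 3 4 4 6 7

C = [7/47, 12/47, 21/47, 25/47, 34/47, 36/47, 38/47, 1, 1]
j=0: u_0=1/90 ∈ [0, 7/47) → index 0
j=1: u_1=11/90 ∈ [0, 7/47) → index 0
j=2: u_2=7/30 ∈ [7/47, 12/47) → index 1
j=3: u_3=31/90 ∈ [12/47, 21/47) → index 2
j=4: u_4=41/90 ∈ [21/47, 25/47) → index 3
j=5: u_5=17/30 ∈ [25/47, 34/47) → index 4
j=6: u_6=61/90 ∈ [25/47, 34/47) → index 4
j=7: u_7=71/90 ∈ [36/47, 38/47) → index 6
j=8: u_8=9/10 ∈ [38/47, 1) → index 7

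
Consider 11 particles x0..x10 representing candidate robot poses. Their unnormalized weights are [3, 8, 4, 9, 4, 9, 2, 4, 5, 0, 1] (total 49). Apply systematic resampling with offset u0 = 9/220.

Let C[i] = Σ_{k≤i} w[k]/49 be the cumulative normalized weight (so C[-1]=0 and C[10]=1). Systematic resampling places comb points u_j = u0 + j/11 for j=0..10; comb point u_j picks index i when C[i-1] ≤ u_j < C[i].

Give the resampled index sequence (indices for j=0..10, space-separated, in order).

C = [3/49, 11/49, 15/49, 24/49, 4/7, 37/49, 39/49, 43/49, 48/49, 48/49, 1]
j=0: u_0=9/220 ∈ [0, 3/49) → index 0
j=1: u_1=29/220 ∈ [3/49, 11/49) → index 1
j=2: u_2=49/220 ∈ [3/49, 11/49) → index 1
j=3: u_3=69/220 ∈ [15/49, 24/49) → index 3
j=4: u_4=89/220 ∈ [15/49, 24/49) → index 3
j=5: u_5=109/220 ∈ [24/49, 4/7) → index 4
j=6: u_6=129/220 ∈ [4/7, 37/49) → index 5
j=7: u_7=149/220 ∈ [4/7, 37/49) → index 5
j=8: u_8=169/220 ∈ [37/49, 39/49) → index 6
j=9: u_9=189/220 ∈ [39/49, 43/49) → index 7
j=10: u_10=19/20 ∈ [43/49, 48/49) → index 8

0 1 1 3 3 4 5 5 6 7 8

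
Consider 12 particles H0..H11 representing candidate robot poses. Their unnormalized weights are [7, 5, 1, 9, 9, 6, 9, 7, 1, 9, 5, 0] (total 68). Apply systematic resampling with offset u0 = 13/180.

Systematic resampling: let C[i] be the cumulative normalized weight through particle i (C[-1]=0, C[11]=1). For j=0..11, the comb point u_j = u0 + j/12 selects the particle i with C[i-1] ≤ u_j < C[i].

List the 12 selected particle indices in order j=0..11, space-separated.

C = [7/68, 3/17, 13/68, 11/34, 31/68, 37/68, 23/34, 53/68, 27/34, 63/68, 1, 1]
j=0: u_0=13/180 ∈ [0, 7/68) → index 0
j=1: u_1=7/45 ∈ [7/68, 3/17) → index 1
j=2: u_2=43/180 ∈ [13/68, 11/34) → index 3
j=3: u_3=29/90 ∈ [13/68, 11/34) → index 3
j=4: u_4=73/180 ∈ [11/34, 31/68) → index 4
j=5: u_5=22/45 ∈ [31/68, 37/68) → index 5
j=6: u_6=103/180 ∈ [37/68, 23/34) → index 6
j=7: u_7=59/90 ∈ [37/68, 23/34) → index 6
j=8: u_8=133/180 ∈ [23/34, 53/68) → index 7
j=9: u_9=37/45 ∈ [27/34, 63/68) → index 9
j=10: u_10=163/180 ∈ [27/34, 63/68) → index 9
j=11: u_11=89/90 ∈ [63/68, 1) → index 10

0 1 3 3 4 5 6 6 7 9 9 10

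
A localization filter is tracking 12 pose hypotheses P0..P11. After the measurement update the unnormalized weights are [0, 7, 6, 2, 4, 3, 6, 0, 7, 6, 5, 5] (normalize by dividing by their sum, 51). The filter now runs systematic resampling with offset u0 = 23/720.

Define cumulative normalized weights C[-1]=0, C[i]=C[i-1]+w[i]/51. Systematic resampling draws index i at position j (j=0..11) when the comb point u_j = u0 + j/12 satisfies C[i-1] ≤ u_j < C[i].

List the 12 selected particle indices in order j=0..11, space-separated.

C = [0, 7/51, 13/51, 5/17, 19/51, 22/51, 28/51, 28/51, 35/51, 41/51, 46/51, 1]
j=0: u_0=23/720 ∈ [0, 7/51) → index 1
j=1: u_1=83/720 ∈ [0, 7/51) → index 1
j=2: u_2=143/720 ∈ [7/51, 13/51) → index 2
j=3: u_3=203/720 ∈ [13/51, 5/17) → index 3
j=4: u_4=263/720 ∈ [5/17, 19/51) → index 4
j=5: u_5=323/720 ∈ [22/51, 28/51) → index 6
j=6: u_6=383/720 ∈ [22/51, 28/51) → index 6
j=7: u_7=443/720 ∈ [28/51, 35/51) → index 8
j=8: u_8=503/720 ∈ [35/51, 41/51) → index 9
j=9: u_9=563/720 ∈ [35/51, 41/51) → index 9
j=10: u_10=623/720 ∈ [41/51, 46/51) → index 10
j=11: u_11=683/720 ∈ [46/51, 1) → index 11

1 1 2 3 4 6 6 8 9 9 10 11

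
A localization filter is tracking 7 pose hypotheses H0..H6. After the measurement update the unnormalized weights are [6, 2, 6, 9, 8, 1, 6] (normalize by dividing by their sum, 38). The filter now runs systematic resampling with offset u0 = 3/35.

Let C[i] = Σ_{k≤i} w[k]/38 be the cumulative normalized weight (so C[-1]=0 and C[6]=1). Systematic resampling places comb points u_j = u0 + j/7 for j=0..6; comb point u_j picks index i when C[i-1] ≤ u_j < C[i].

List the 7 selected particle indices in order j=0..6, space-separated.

C = [3/19, 4/19, 7/19, 23/38, 31/38, 16/19, 1]
j=0: u_0=3/35 ∈ [0, 3/19) → index 0
j=1: u_1=8/35 ∈ [4/19, 7/19) → index 2
j=2: u_2=13/35 ∈ [7/19, 23/38) → index 3
j=3: u_3=18/35 ∈ [7/19, 23/38) → index 3
j=4: u_4=23/35 ∈ [23/38, 31/38) → index 4
j=5: u_5=4/5 ∈ [23/38, 31/38) → index 4
j=6: u_6=33/35 ∈ [16/19, 1) → index 6

0 2 3 3 4 4 6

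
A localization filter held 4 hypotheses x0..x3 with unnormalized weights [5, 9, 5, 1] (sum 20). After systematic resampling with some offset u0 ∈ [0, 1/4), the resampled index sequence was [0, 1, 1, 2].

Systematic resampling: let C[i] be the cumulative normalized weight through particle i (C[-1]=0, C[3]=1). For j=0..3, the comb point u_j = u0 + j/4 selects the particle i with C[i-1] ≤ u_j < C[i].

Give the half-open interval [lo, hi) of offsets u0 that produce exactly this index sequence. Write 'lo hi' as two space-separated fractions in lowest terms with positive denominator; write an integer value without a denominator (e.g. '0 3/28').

C = [1/4, 7/10, 19/20, 1]
j=0 picked index 0: u0 ∈ [0, 1/4)
j=1 picked index 1: u0 ∈ [0, 9/20)
j=2 picked index 1: u0 ∈ [-1/4, 1/5)
j=3 picked index 2: u0 ∈ [-1/20, 1/5)
intersection: [0, 1/5)

0 1/5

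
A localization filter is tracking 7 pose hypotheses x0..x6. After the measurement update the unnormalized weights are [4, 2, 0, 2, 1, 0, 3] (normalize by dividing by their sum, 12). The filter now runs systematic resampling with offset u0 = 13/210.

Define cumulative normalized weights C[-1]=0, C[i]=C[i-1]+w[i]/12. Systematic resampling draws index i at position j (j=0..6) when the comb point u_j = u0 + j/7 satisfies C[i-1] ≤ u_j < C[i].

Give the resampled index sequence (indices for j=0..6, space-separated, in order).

0 0 1 1 3 6 6

C = [1/3, 1/2, 1/2, 2/3, 3/4, 3/4, 1]
j=0: u_0=13/210 ∈ [0, 1/3) → index 0
j=1: u_1=43/210 ∈ [0, 1/3) → index 0
j=2: u_2=73/210 ∈ [1/3, 1/2) → index 1
j=3: u_3=103/210 ∈ [1/3, 1/2) → index 1
j=4: u_4=19/30 ∈ [1/2, 2/3) → index 3
j=5: u_5=163/210 ∈ [3/4, 1) → index 6
j=6: u_6=193/210 ∈ [3/4, 1) → index 6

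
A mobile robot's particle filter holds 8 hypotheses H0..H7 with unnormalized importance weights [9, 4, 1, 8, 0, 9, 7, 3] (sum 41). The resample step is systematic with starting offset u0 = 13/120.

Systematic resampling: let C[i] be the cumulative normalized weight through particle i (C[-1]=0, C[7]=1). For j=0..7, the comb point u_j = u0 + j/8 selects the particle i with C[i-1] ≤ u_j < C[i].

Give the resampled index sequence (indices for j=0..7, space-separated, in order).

0 1 3 3 5 5 6 7

C = [9/41, 13/41, 14/41, 22/41, 22/41, 31/41, 38/41, 1]
j=0: u_0=13/120 ∈ [0, 9/41) → index 0
j=1: u_1=7/30 ∈ [9/41, 13/41) → index 1
j=2: u_2=43/120 ∈ [14/41, 22/41) → index 3
j=3: u_3=29/60 ∈ [14/41, 22/41) → index 3
j=4: u_4=73/120 ∈ [22/41, 31/41) → index 5
j=5: u_5=11/15 ∈ [22/41, 31/41) → index 5
j=6: u_6=103/120 ∈ [31/41, 38/41) → index 6
j=7: u_7=59/60 ∈ [38/41, 1) → index 7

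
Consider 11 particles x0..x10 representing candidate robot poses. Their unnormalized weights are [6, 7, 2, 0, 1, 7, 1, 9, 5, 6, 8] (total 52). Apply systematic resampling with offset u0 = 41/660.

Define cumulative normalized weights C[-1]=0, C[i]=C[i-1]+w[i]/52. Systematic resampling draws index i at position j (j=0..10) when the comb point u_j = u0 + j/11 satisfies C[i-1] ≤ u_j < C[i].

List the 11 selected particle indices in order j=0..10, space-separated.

C = [3/26, 1/4, 15/52, 15/52, 4/13, 23/52, 6/13, 33/52, 19/26, 11/13, 1]
j=0: u_0=41/660 ∈ [0, 3/26) → index 0
j=1: u_1=101/660 ∈ [3/26, 1/4) → index 1
j=2: u_2=161/660 ∈ [3/26, 1/4) → index 1
j=3: u_3=221/660 ∈ [4/13, 23/52) → index 5
j=4: u_4=281/660 ∈ [4/13, 23/52) → index 5
j=5: u_5=31/60 ∈ [6/13, 33/52) → index 7
j=6: u_6=401/660 ∈ [6/13, 33/52) → index 7
j=7: u_7=461/660 ∈ [33/52, 19/26) → index 8
j=8: u_8=521/660 ∈ [19/26, 11/13) → index 9
j=9: u_9=581/660 ∈ [11/13, 1) → index 10
j=10: u_10=641/660 ∈ [11/13, 1) → index 10

0 1 1 5 5 7 7 8 9 10 10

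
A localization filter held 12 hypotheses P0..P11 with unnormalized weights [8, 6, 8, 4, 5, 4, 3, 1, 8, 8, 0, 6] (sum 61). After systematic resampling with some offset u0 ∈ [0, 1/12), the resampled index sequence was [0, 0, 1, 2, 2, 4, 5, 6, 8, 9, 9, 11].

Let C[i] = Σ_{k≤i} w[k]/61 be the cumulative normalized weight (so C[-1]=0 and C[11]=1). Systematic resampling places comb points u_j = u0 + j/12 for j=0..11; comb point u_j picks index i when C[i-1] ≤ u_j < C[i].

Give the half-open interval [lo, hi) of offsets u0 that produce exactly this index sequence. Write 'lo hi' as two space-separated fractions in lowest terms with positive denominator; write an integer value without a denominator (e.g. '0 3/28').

C = [8/61, 14/61, 22/61, 26/61, 31/61, 35/61, 38/61, 39/61, 47/61, 55/61, 55/61, 1]
j=0 picked index 0: u0 ∈ [0, 8/61)
j=1 picked index 0: u0 ∈ [-1/12, 35/732)
j=2 picked index 1: u0 ∈ [-13/366, 23/366)
j=3 picked index 2: u0 ∈ [-5/244, 27/244)
j=4 picked index 2: u0 ∈ [-19/183, 5/183)
j=5 picked index 4: u0 ∈ [7/732, 67/732)
j=6 picked index 5: u0 ∈ [1/122, 9/122)
j=7 picked index 6: u0 ∈ [-7/732, 29/732)
j=8 picked index 8: u0 ∈ [-5/183, 19/183)
j=9 picked index 9: u0 ∈ [5/244, 37/244)
j=10 picked index 9: u0 ∈ [-23/366, 25/366)
j=11 picked index 11: u0 ∈ [-11/732, 1/12)
intersection: [5/244, 5/183)

5/244 5/183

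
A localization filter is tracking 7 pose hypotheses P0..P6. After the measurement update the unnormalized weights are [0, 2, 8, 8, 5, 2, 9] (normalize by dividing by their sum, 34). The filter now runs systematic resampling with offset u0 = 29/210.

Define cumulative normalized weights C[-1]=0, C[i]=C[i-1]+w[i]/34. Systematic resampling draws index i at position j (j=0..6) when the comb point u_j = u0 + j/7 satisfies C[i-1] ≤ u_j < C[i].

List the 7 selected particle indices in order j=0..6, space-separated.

C = [0, 1/17, 5/17, 9/17, 23/34, 25/34, 1]
j=0: u_0=29/210 ∈ [1/17, 5/17) → index 2
j=1: u_1=59/210 ∈ [1/17, 5/17) → index 2
j=2: u_2=89/210 ∈ [5/17, 9/17) → index 3
j=3: u_3=17/30 ∈ [9/17, 23/34) → index 4
j=4: u_4=149/210 ∈ [23/34, 25/34) → index 5
j=5: u_5=179/210 ∈ [25/34, 1) → index 6
j=6: u_6=209/210 ∈ [25/34, 1) → index 6

2 2 3 4 5 6 6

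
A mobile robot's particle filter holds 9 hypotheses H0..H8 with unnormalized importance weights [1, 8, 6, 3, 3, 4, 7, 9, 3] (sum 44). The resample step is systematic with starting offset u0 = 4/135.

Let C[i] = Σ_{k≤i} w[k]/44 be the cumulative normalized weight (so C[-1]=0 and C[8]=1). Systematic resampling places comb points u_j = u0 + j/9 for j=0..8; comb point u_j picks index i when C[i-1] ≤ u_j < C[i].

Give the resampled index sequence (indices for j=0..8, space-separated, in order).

1 1 2 3 4 6 6 7 7

C = [1/44, 9/44, 15/44, 9/22, 21/44, 25/44, 8/11, 41/44, 1]
j=0: u_0=4/135 ∈ [1/44, 9/44) → index 1
j=1: u_1=19/135 ∈ [1/44, 9/44) → index 1
j=2: u_2=34/135 ∈ [9/44, 15/44) → index 2
j=3: u_3=49/135 ∈ [15/44, 9/22) → index 3
j=4: u_4=64/135 ∈ [9/22, 21/44) → index 4
j=5: u_5=79/135 ∈ [25/44, 8/11) → index 6
j=6: u_6=94/135 ∈ [25/44, 8/11) → index 6
j=7: u_7=109/135 ∈ [8/11, 41/44) → index 7
j=8: u_8=124/135 ∈ [8/11, 41/44) → index 7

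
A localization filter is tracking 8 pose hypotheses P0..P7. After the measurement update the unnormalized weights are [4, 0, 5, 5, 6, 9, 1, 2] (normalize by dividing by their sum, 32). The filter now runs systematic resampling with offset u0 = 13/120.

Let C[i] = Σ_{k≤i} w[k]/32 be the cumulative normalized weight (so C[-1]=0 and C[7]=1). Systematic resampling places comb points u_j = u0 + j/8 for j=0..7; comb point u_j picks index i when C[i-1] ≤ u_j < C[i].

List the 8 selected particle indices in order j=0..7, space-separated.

0 2 3 4 4 5 5 7

C = [1/8, 1/8, 9/32, 7/16, 5/8, 29/32, 15/16, 1]
j=0: u_0=13/120 ∈ [0, 1/8) → index 0
j=1: u_1=7/30 ∈ [1/8, 9/32) → index 2
j=2: u_2=43/120 ∈ [9/32, 7/16) → index 3
j=3: u_3=29/60 ∈ [7/16, 5/8) → index 4
j=4: u_4=73/120 ∈ [7/16, 5/8) → index 4
j=5: u_5=11/15 ∈ [5/8, 29/32) → index 5
j=6: u_6=103/120 ∈ [5/8, 29/32) → index 5
j=7: u_7=59/60 ∈ [15/16, 1) → index 7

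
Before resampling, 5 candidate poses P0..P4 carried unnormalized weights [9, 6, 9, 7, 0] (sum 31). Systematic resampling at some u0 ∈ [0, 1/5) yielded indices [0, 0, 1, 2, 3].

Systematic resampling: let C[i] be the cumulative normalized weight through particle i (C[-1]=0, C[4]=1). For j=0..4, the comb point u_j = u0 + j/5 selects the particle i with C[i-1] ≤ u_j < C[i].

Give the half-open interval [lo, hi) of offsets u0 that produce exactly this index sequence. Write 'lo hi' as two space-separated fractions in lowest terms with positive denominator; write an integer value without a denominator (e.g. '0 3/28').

C = [9/31, 15/31, 24/31, 1, 1]
j=0 picked index 0: u0 ∈ [0, 9/31)
j=1 picked index 0: u0 ∈ [-1/5, 14/155)
j=2 picked index 1: u0 ∈ [-17/155, 13/155)
j=3 picked index 2: u0 ∈ [-18/155, 27/155)
j=4 picked index 3: u0 ∈ [-4/155, 1/5)
intersection: [0, 13/155)

0 13/155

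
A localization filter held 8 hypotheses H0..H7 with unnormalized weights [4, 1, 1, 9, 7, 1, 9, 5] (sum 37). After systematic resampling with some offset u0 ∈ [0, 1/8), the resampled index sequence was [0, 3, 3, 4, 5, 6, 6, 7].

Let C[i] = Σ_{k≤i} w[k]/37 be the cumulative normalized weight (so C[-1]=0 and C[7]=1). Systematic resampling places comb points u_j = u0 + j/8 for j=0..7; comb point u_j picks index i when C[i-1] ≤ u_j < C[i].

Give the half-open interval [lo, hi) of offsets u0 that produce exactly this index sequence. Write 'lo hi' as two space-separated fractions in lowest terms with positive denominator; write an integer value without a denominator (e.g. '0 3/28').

7/74 4/37

C = [4/37, 5/37, 6/37, 15/37, 22/37, 23/37, 32/37, 1]
j=0 picked index 0: u0 ∈ [0, 4/37)
j=1 picked index 3: u0 ∈ [11/296, 83/296)
j=2 picked index 3: u0 ∈ [-13/148, 23/148)
j=3 picked index 4: u0 ∈ [9/296, 65/296)
j=4 picked index 5: u0 ∈ [7/74, 9/74)
j=5 picked index 6: u0 ∈ [-1/296, 71/296)
j=6 picked index 6: u0 ∈ [-19/148, 17/148)
j=7 picked index 7: u0 ∈ [-3/296, 1/8)
intersection: [7/74, 4/37)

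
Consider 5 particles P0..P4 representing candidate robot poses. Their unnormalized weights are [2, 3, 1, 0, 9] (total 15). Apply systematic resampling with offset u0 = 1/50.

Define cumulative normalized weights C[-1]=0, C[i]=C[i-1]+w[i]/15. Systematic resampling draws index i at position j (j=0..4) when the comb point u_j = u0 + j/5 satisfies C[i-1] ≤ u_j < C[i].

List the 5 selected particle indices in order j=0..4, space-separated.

C = [2/15, 1/3, 2/5, 2/5, 1]
j=0: u_0=1/50 ∈ [0, 2/15) → index 0
j=1: u_1=11/50 ∈ [2/15, 1/3) → index 1
j=2: u_2=21/50 ∈ [2/5, 1) → index 4
j=3: u_3=31/50 ∈ [2/5, 1) → index 4
j=4: u_4=41/50 ∈ [2/5, 1) → index 4

0 1 4 4 4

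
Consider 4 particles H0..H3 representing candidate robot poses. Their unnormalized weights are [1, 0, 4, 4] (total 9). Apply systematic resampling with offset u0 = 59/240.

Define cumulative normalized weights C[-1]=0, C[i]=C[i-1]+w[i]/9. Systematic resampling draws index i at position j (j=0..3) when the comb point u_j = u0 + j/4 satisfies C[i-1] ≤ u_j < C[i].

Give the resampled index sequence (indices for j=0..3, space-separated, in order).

2 2 3 3

C = [1/9, 1/9, 5/9, 1]
j=0: u_0=59/240 ∈ [1/9, 5/9) → index 2
j=1: u_1=119/240 ∈ [1/9, 5/9) → index 2
j=2: u_2=179/240 ∈ [5/9, 1) → index 3
j=3: u_3=239/240 ∈ [5/9, 1) → index 3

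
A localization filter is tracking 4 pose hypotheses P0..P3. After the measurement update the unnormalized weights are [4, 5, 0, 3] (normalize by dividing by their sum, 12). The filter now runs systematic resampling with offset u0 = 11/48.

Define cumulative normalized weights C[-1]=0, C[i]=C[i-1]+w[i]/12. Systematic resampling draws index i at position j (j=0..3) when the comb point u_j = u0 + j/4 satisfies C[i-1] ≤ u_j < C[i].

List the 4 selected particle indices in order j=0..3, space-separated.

0 1 1 3

C = [1/3, 3/4, 3/4, 1]
j=0: u_0=11/48 ∈ [0, 1/3) → index 0
j=1: u_1=23/48 ∈ [1/3, 3/4) → index 1
j=2: u_2=35/48 ∈ [1/3, 3/4) → index 1
j=3: u_3=47/48 ∈ [3/4, 1) → index 3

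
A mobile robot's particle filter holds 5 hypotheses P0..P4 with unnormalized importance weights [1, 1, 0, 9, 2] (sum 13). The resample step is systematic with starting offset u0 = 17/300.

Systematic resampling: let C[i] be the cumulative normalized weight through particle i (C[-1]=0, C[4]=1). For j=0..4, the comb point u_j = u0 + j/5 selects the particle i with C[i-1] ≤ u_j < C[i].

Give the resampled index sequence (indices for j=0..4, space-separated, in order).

C = [1/13, 2/13, 2/13, 11/13, 1]
j=0: u_0=17/300 ∈ [0, 1/13) → index 0
j=1: u_1=77/300 ∈ [2/13, 11/13) → index 3
j=2: u_2=137/300 ∈ [2/13, 11/13) → index 3
j=3: u_3=197/300 ∈ [2/13, 11/13) → index 3
j=4: u_4=257/300 ∈ [11/13, 1) → index 4

0 3 3 3 4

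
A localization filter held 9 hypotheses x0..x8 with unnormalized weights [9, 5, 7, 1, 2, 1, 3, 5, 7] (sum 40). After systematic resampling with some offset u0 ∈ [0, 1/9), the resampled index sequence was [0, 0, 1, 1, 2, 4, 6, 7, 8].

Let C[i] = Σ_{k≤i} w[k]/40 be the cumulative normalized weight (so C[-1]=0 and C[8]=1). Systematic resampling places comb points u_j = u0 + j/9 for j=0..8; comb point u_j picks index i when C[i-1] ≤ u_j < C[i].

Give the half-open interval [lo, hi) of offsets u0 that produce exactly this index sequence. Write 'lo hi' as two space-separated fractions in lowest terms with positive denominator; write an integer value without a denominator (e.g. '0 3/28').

1/360 1/60

C = [9/40, 7/20, 21/40, 11/20, 3/5, 5/8, 7/10, 33/40, 1]
j=0 picked index 0: u0 ∈ [0, 9/40)
j=1 picked index 0: u0 ∈ [-1/9, 41/360)
j=2 picked index 1: u0 ∈ [1/360, 23/180)
j=3 picked index 1: u0 ∈ [-13/120, 1/60)
j=4 picked index 2: u0 ∈ [-17/180, 29/360)
j=5 picked index 4: u0 ∈ [-1/180, 2/45)
j=6 picked index 6: u0 ∈ [-1/24, 1/30)
j=7 picked index 7: u0 ∈ [-7/90, 17/360)
j=8 picked index 8: u0 ∈ [-23/360, 1/9)
intersection: [1/360, 1/60)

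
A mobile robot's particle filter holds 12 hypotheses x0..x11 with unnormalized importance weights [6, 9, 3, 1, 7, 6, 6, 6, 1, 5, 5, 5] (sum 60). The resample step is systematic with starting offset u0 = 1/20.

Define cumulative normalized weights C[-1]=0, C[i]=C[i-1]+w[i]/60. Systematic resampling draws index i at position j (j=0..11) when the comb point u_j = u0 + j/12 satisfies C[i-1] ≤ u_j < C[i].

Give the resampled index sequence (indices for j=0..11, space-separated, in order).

C = [1/10, 1/4, 3/10, 19/60, 13/30, 8/15, 19/30, 11/15, 3/4, 5/6, 11/12, 1]
j=0: u_0=1/20 ∈ [0, 1/10) → index 0
j=1: u_1=2/15 ∈ [1/10, 1/4) → index 1
j=2: u_2=13/60 ∈ [1/10, 1/4) → index 1
j=3: u_3=3/10 ∈ [3/10, 19/60) → index 3
j=4: u_4=23/60 ∈ [19/60, 13/30) → index 4
j=5: u_5=7/15 ∈ [13/30, 8/15) → index 5
j=6: u_6=11/20 ∈ [8/15, 19/30) → index 6
j=7: u_7=19/30 ∈ [19/30, 11/15) → index 7
j=8: u_8=43/60 ∈ [19/30, 11/15) → index 7
j=9: u_9=4/5 ∈ [3/4, 5/6) → index 9
j=10: u_10=53/60 ∈ [5/6, 11/12) → index 10
j=11: u_11=29/30 ∈ [11/12, 1) → index 11

0 1 1 3 4 5 6 7 7 9 10 11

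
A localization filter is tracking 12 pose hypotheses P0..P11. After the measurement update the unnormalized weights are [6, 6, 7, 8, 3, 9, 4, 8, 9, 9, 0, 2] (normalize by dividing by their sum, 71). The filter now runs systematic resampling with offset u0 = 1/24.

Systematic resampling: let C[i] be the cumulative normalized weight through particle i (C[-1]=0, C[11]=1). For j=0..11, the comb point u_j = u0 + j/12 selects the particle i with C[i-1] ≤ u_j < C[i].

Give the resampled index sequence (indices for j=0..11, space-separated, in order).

C = [6/71, 12/71, 19/71, 27/71, 30/71, 39/71, 43/71, 51/71, 60/71, 69/71, 69/71, 1]
j=0: u_0=1/24 ∈ [0, 6/71) → index 0
j=1: u_1=1/8 ∈ [6/71, 12/71) → index 1
j=2: u_2=5/24 ∈ [12/71, 19/71) → index 2
j=3: u_3=7/24 ∈ [19/71, 27/71) → index 3
j=4: u_4=3/8 ∈ [19/71, 27/71) → index 3
j=5: u_5=11/24 ∈ [30/71, 39/71) → index 5
j=6: u_6=13/24 ∈ [30/71, 39/71) → index 5
j=7: u_7=5/8 ∈ [43/71, 51/71) → index 7
j=8: u_8=17/24 ∈ [43/71, 51/71) → index 7
j=9: u_9=19/24 ∈ [51/71, 60/71) → index 8
j=10: u_10=7/8 ∈ [60/71, 69/71) → index 9
j=11: u_11=23/24 ∈ [60/71, 69/71) → index 9

0 1 2 3 3 5 5 7 7 8 9 9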